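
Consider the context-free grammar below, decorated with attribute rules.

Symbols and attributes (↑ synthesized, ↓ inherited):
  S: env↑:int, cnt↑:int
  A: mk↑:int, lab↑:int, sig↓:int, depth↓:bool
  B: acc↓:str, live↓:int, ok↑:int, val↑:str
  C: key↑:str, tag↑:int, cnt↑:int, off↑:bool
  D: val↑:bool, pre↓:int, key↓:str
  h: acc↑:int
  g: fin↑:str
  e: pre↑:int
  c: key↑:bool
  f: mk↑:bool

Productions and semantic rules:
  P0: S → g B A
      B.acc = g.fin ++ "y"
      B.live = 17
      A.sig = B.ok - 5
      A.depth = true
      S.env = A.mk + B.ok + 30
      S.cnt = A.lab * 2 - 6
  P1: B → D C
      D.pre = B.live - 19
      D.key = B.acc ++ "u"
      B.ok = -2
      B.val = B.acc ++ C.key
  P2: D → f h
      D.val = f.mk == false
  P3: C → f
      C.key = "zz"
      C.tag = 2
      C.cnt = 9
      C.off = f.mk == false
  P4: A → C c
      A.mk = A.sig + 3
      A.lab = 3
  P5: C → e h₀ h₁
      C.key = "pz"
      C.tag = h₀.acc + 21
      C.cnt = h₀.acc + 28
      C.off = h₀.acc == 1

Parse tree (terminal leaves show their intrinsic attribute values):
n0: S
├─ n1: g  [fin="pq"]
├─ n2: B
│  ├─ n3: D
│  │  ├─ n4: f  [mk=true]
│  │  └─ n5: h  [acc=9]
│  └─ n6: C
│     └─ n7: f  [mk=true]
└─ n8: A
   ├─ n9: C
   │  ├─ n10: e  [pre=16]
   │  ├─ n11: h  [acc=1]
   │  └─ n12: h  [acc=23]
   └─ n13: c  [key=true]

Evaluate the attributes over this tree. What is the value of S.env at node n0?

24

1. n1.fin = "pq"  [terminal]
2. n2.acc = "pqy"  [g.fin ++ "y"]
3. n2.live = 17  [17]
4. n3.pre = -2  [B.live - 19]
5. n3.key = "pqyu"  [B.acc ++ "u"]
6. n4.mk = true  [terminal]
7. n5.acc = 9  [terminal]
8. n3.val = false  [f.mk == false]
9. n7.mk = true  [terminal]
10. n6.key = "zz"  ["zz"]
11. n6.tag = 2  [2]
12. n6.cnt = 9  [9]
13. n6.off = false  [f.mk == false]
14. n2.ok = -2  [-2]
15. n2.val = "pqyzz"  [B.acc ++ C.key]
16. n8.sig = -7  [B.ok - 5]
17. n8.depth = true  [true]
18. n10.pre = 16  [terminal]
19. n11.acc = 1  [terminal]
20. n12.acc = 23  [terminal]
21. n9.key = "pz"  ["pz"]
22. n9.tag = 22  [h₀.acc + 21]
23. n9.cnt = 29  [h₀.acc + 28]
24. n9.off = true  [h₀.acc == 1]
25. n13.key = true  [terminal]
26. n8.mk = -4  [A.sig + 3]
27. n8.lab = 3  [3]
28. n0.env = 24  [A.mk + B.ok + 30]
29. n0.cnt = 0  [A.lab * 2 - 6]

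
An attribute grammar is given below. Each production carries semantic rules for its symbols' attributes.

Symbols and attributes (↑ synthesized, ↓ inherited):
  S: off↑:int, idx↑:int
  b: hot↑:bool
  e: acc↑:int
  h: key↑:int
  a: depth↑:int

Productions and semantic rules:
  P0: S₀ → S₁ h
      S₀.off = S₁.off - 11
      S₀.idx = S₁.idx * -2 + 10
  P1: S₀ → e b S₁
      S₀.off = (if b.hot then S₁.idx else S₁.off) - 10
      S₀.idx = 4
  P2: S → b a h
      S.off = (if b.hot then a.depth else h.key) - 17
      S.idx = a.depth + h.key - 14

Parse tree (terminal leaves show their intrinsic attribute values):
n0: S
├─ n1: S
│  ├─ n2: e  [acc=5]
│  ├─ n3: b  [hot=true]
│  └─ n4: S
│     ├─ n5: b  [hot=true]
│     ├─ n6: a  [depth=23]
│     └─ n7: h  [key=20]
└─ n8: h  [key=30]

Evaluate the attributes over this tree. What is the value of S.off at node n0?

8

1. n2.acc = 5  [terminal]
2. n3.hot = true  [terminal]
3. n5.hot = true  [terminal]
4. n6.depth = 23  [terminal]
5. n7.key = 20  [terminal]
6. n4.off = 6  [(if b.hot then a.depth else h.key) - 17]
7. n4.idx = 29  [a.depth + h.key - 14]
8. n1.off = 19  [(if b.hot then S₁.idx else S₁.off) - 10]
9. n1.idx = 4  [4]
10. n8.key = 30  [terminal]
11. n0.off = 8  [S₁.off - 11]
12. n0.idx = 2  [S₁.idx * -2 + 10]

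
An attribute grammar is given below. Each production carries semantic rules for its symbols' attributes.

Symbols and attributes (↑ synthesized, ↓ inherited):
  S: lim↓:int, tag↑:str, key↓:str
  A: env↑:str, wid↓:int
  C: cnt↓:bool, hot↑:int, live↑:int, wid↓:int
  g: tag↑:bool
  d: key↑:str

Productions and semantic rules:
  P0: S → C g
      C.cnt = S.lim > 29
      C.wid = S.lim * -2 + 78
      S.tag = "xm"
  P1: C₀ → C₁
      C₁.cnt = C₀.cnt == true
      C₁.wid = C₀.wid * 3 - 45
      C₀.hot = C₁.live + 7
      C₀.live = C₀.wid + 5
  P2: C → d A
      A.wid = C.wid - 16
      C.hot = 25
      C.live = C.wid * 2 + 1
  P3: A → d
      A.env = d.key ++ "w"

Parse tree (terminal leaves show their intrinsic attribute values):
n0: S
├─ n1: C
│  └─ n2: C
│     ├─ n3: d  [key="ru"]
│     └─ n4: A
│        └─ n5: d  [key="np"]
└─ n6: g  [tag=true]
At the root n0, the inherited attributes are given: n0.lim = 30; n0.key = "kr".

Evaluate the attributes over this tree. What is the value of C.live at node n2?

1. n0.lim = 30  [given at root]
2. n0.key = "kr"  [given at root]
3. n1.cnt = true  [S.lim > 29]
4. n1.wid = 18  [S.lim * -2 + 78]
5. n2.cnt = true  [C₀.cnt == true]
6. n2.wid = 9  [C₀.wid * 3 - 45]
7. n3.key = "ru"  [terminal]
8. n4.wid = -7  [C.wid - 16]
9. n5.key = "np"  [terminal]
10. n4.env = "npw"  [d.key ++ "w"]
11. n2.hot = 25  [25]
12. n2.live = 19  [C.wid * 2 + 1]
13. n1.hot = 26  [C₁.live + 7]
14. n1.live = 23  [C₀.wid + 5]
15. n6.tag = true  [terminal]
16. n0.tag = "xm"  ["xm"]

19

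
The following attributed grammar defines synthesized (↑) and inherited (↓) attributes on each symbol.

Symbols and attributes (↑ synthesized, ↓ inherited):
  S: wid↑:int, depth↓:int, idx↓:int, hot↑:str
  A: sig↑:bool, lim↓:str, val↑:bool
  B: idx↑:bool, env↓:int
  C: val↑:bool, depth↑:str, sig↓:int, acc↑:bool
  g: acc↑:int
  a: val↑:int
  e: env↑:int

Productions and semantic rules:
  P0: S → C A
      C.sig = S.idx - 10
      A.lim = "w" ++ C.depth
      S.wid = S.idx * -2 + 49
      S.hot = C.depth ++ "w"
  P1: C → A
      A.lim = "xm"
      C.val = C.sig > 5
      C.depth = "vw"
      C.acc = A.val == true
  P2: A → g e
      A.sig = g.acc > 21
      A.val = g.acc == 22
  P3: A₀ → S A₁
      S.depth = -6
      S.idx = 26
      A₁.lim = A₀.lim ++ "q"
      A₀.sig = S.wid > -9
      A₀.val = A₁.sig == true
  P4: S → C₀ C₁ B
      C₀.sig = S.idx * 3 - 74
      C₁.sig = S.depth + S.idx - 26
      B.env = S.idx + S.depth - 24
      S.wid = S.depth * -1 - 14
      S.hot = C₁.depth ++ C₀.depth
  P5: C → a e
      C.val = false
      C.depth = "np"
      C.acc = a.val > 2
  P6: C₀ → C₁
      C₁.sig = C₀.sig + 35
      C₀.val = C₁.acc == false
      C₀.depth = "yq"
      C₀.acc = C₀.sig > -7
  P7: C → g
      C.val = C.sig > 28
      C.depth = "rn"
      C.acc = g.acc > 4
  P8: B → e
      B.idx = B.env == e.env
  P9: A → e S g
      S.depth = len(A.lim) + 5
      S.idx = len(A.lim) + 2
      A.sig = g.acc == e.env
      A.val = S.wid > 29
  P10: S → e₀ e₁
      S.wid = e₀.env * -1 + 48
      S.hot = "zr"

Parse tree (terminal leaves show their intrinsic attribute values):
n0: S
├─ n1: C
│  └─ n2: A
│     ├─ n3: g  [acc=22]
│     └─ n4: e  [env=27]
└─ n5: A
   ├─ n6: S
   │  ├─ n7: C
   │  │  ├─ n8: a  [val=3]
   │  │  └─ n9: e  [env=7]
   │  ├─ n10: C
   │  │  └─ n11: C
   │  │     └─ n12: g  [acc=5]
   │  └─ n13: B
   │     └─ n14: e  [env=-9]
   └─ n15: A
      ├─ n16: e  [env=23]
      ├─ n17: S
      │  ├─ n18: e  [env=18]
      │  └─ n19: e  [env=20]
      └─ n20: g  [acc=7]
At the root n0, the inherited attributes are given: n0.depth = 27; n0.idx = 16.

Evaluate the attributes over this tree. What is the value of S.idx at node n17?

1. n0.depth = 27  [given at root]
2. n0.idx = 16  [given at root]
3. n1.sig = 6  [S.idx - 10]
4. n2.lim = "xm"  ["xm"]
5. n3.acc = 22  [terminal]
6. n4.env = 27  [terminal]
7. n2.sig = true  [g.acc > 21]
8. n2.val = true  [g.acc == 22]
9. n1.val = true  [C.sig > 5]
10. n1.depth = "vw"  ["vw"]
11. n1.acc = true  [A.val == true]
12. n5.lim = "wvw"  ["w" ++ C.depth]
13. n6.depth = -6  [-6]
14. n6.idx = 26  [26]
15. n7.sig = 4  [S.idx * 3 - 74]
16. n8.val = 3  [terminal]
17. n9.env = 7  [terminal]
18. n7.val = false  [false]
19. n7.depth = "np"  ["np"]
20. n7.acc = true  [a.val > 2]
21. n10.sig = -6  [S.depth + S.idx - 26]
22. n11.sig = 29  [C₀.sig + 35]
23. n12.acc = 5  [terminal]
24. n11.val = true  [C.sig > 28]
25. n11.depth = "rn"  ["rn"]
26. n11.acc = true  [g.acc > 4]
27. n10.val = false  [C₁.acc == false]
28. n10.depth = "yq"  ["yq"]
29. n10.acc = true  [C₀.sig > -7]
30. n13.env = -4  [S.idx + S.depth - 24]
31. n14.env = -9  [terminal]
32. n13.idx = false  [B.env == e.env]
33. n6.wid = -8  [S.depth * -1 - 14]
34. n6.hot = "yqnp"  [C₁.depth ++ C₀.depth]
35. n15.lim = "wvwq"  [A₀.lim ++ "q"]
36. n16.env = 23  [terminal]
37. n17.depth = 9  [len(A.lim) + 5]
38. n17.idx = 6  [len(A.lim) + 2]
39. n18.env = 18  [terminal]
40. n19.env = 20  [terminal]
41. n17.wid = 30  [e₀.env * -1 + 48]
42. n17.hot = "zr"  ["zr"]
43. n20.acc = 7  [terminal]
44. n15.sig = false  [g.acc == e.env]
45. n15.val = true  [S.wid > 29]
46. n5.sig = true  [S.wid > -9]
47. n5.val = false  [A₁.sig == true]
48. n0.wid = 17  [S.idx * -2 + 49]
49. n0.hot = "vww"  [C.depth ++ "w"]

6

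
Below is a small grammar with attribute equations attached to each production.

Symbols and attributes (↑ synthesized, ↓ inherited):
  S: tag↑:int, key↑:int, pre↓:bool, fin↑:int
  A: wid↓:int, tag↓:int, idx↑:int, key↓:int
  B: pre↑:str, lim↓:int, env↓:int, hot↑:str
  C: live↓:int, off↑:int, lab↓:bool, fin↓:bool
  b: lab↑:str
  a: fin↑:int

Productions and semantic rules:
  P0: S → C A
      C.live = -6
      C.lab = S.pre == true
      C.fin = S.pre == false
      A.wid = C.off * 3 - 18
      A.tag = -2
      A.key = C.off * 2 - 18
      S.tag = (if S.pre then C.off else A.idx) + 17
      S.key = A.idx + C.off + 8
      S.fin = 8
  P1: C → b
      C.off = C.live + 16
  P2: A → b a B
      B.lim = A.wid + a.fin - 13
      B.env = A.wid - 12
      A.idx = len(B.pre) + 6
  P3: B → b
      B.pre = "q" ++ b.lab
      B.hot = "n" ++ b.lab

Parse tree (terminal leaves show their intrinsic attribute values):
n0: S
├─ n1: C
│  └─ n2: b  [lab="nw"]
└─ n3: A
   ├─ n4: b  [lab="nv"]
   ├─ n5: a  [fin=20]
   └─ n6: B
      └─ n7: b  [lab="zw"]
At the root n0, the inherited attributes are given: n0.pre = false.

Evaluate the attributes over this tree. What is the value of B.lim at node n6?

1. n0.pre = false  [given at root]
2. n1.live = -6  [-6]
3. n1.lab = false  [S.pre == true]
4. n1.fin = true  [S.pre == false]
5. n2.lab = "nw"  [terminal]
6. n1.off = 10  [C.live + 16]
7. n3.wid = 12  [C.off * 3 - 18]
8. n3.tag = -2  [-2]
9. n3.key = 2  [C.off * 2 - 18]
10. n4.lab = "nv"  [terminal]
11. n5.fin = 20  [terminal]
12. n6.lim = 19  [A.wid + a.fin - 13]
13. n6.env = 0  [A.wid - 12]
14. n7.lab = "zw"  [terminal]
15. n6.pre = "qzw"  ["q" ++ b.lab]
16. n6.hot = "nzw"  ["n" ++ b.lab]
17. n3.idx = 9  [len(B.pre) + 6]
18. n0.tag = 26  [(if S.pre then C.off else A.idx) + 17]
19. n0.key = 27  [A.idx + C.off + 8]
20. n0.fin = 8  [8]

19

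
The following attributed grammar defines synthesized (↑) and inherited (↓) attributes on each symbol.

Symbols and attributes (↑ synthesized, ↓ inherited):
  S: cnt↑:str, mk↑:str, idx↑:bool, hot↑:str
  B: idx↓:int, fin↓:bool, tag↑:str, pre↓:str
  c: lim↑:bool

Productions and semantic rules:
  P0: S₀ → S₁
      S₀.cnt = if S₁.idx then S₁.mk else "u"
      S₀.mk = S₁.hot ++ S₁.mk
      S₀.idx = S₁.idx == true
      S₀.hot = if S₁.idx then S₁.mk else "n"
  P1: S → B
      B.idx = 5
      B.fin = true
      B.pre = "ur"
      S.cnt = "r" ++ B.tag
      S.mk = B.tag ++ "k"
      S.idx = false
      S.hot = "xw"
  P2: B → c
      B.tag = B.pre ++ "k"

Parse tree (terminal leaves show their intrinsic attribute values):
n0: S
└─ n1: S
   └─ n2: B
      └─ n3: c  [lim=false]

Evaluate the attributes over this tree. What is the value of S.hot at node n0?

1. n2.idx = 5  [5]
2. n2.fin = true  [true]
3. n2.pre = "ur"  ["ur"]
4. n3.lim = false  [terminal]
5. n2.tag = "urk"  [B.pre ++ "k"]
6. n1.cnt = "rurk"  ["r" ++ B.tag]
7. n1.mk = "urkk"  [B.tag ++ "k"]
8. n1.idx = false  [false]
9. n1.hot = "xw"  ["xw"]
10. n0.cnt = "u"  [if S₁.idx then S₁.mk else "u"]
11. n0.mk = "xwurkk"  [S₁.hot ++ S₁.mk]
12. n0.idx = false  [S₁.idx == true]
13. n0.hot = "n"  [if S₁.idx then S₁.mk else "n"]

"n"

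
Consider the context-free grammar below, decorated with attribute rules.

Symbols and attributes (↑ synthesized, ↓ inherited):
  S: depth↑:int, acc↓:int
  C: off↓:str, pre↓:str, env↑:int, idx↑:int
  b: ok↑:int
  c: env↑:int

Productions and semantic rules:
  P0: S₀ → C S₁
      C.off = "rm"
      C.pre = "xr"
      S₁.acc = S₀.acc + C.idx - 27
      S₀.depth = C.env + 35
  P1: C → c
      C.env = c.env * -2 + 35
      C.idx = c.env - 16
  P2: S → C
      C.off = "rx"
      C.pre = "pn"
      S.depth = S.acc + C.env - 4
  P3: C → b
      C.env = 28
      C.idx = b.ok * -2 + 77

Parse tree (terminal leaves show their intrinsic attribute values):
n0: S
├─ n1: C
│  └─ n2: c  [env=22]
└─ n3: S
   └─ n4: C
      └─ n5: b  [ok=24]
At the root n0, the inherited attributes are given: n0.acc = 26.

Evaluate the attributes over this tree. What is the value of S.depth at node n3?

29

1. n0.acc = 26  [given at root]
2. n1.off = "rm"  ["rm"]
3. n1.pre = "xr"  ["xr"]
4. n2.env = 22  [terminal]
5. n1.env = -9  [c.env * -2 + 35]
6. n1.idx = 6  [c.env - 16]
7. n3.acc = 5  [S₀.acc + C.idx - 27]
8. n4.off = "rx"  ["rx"]
9. n4.pre = "pn"  ["pn"]
10. n5.ok = 24  [terminal]
11. n4.env = 28  [28]
12. n4.idx = 29  [b.ok * -2 + 77]
13. n3.depth = 29  [S.acc + C.env - 4]
14. n0.depth = 26  [C.env + 35]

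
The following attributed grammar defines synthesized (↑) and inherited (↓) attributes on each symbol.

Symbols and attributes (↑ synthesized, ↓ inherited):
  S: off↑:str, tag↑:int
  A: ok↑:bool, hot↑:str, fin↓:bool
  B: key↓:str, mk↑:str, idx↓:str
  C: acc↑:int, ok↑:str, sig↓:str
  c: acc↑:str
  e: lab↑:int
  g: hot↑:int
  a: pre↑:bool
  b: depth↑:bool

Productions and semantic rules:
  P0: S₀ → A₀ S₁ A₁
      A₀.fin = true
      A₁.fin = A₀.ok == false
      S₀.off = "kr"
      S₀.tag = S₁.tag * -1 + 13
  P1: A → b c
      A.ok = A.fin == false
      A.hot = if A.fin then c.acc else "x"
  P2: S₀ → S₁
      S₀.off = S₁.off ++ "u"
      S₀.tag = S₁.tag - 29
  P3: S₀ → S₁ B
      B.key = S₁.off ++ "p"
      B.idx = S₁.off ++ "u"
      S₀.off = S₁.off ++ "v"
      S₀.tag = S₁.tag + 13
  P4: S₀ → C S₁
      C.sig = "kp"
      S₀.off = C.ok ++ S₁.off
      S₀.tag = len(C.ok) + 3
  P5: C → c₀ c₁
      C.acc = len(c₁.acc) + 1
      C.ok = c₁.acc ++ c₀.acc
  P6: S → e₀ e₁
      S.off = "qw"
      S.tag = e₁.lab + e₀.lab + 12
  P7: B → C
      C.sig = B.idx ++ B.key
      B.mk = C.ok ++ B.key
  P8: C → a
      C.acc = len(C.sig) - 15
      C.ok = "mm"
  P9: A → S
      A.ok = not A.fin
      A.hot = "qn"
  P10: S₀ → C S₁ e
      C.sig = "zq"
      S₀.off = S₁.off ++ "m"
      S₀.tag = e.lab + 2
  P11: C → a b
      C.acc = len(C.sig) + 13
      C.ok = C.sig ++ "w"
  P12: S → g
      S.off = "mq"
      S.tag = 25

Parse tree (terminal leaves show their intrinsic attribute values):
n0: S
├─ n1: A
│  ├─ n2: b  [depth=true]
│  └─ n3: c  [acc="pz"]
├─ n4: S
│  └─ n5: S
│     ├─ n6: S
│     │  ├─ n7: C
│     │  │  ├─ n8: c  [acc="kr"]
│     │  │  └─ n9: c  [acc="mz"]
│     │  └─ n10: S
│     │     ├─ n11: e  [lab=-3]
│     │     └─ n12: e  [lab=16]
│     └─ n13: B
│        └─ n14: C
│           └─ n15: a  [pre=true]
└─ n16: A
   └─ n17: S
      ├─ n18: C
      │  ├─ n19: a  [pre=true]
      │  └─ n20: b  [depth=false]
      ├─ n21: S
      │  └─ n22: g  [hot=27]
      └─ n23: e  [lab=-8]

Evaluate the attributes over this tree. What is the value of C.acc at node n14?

-1

1. n1.fin = true  [true]
2. n2.depth = true  [terminal]
3. n3.acc = "pz"  [terminal]
4. n1.ok = false  [A.fin == false]
5. n1.hot = "pz"  [if A.fin then c.acc else "x"]
6. n7.sig = "kp"  ["kp"]
7. n8.acc = "kr"  [terminal]
8. n9.acc = "mz"  [terminal]
9. n7.acc = 3  [len(c₁.acc) + 1]
10. n7.ok = "mzkr"  [c₁.acc ++ c₀.acc]
11. n11.lab = -3  [terminal]
12. n12.lab = 16  [terminal]
13. n10.off = "qw"  ["qw"]
14. n10.tag = 25  [e₁.lab + e₀.lab + 12]
15. n6.off = "mzkrqw"  [C.ok ++ S₁.off]
16. n6.tag = 7  [len(C.ok) + 3]
17. n13.key = "mzkrqwp"  [S₁.off ++ "p"]
18. n13.idx = "mzkrqwu"  [S₁.off ++ "u"]
19. n14.sig = "mzkrqwumzkrqwp"  [B.idx ++ B.key]
20. n15.pre = true  [terminal]
21. n14.acc = -1  [len(C.sig) - 15]
22. n14.ok = "mm"  ["mm"]
23. n13.mk = "mmmzkrqwp"  [C.ok ++ B.key]
24. n5.off = "mzkrqwv"  [S₁.off ++ "v"]
25. n5.tag = 20  [S₁.tag + 13]
26. n4.off = "mzkrqwvu"  [S₁.off ++ "u"]
27. n4.tag = -9  [S₁.tag - 29]
28. n16.fin = true  [A₀.ok == false]
29. n18.sig = "zq"  ["zq"]
30. n19.pre = true  [terminal]
31. n20.depth = false  [terminal]
32. n18.acc = 15  [len(C.sig) + 13]
33. n18.ok = "zqw"  [C.sig ++ "w"]
34. n22.hot = 27  [terminal]
35. n21.off = "mq"  ["mq"]
36. n21.tag = 25  [25]
37. n23.lab = -8  [terminal]
38. n17.off = "mqm"  [S₁.off ++ "m"]
39. n17.tag = -6  [e.lab + 2]
40. n16.ok = false  [not A.fin]
41. n16.hot = "qn"  ["qn"]
42. n0.off = "kr"  ["kr"]
43. n0.tag = 22  [S₁.tag * -1 + 13]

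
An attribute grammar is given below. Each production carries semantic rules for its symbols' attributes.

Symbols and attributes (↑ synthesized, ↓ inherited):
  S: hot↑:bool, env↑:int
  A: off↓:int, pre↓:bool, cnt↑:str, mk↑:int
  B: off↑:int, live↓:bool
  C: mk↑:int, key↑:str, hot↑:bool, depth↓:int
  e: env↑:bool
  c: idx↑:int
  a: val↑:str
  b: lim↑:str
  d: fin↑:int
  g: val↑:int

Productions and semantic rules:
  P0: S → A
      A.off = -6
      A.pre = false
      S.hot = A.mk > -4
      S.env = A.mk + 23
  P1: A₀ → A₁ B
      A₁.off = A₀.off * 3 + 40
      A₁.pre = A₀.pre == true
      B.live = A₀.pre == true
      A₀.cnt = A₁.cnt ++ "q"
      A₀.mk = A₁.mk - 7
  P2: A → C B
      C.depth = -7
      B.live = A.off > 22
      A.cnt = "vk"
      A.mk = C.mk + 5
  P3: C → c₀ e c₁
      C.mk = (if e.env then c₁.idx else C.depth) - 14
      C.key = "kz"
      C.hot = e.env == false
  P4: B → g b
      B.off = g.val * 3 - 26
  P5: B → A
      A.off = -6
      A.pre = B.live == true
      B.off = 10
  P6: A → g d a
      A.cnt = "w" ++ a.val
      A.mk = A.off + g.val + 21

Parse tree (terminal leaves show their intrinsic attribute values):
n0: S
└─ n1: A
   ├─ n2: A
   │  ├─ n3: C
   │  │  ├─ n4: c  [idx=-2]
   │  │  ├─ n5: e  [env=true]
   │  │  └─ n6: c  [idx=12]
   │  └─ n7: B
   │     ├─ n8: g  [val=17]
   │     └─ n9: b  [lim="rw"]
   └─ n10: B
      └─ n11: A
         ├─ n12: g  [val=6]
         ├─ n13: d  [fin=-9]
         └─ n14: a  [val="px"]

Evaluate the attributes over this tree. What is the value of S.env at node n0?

19

1. n1.off = -6  [-6]
2. n1.pre = false  [false]
3. n2.off = 22  [A₀.off * 3 + 40]
4. n2.pre = false  [A₀.pre == true]
5. n3.depth = -7  [-7]
6. n4.idx = -2  [terminal]
7. n5.env = true  [terminal]
8. n6.idx = 12  [terminal]
9. n3.mk = -2  [(if e.env then c₁.idx else C.depth) - 14]
10. n3.key = "kz"  ["kz"]
11. n3.hot = false  [e.env == false]
12. n7.live = false  [A.off > 22]
13. n8.val = 17  [terminal]
14. n9.lim = "rw"  [terminal]
15. n7.off = 25  [g.val * 3 - 26]
16. n2.cnt = "vk"  ["vk"]
17. n2.mk = 3  [C.mk + 5]
18. n10.live = false  [A₀.pre == true]
19. n11.off = -6  [-6]
20. n11.pre = false  [B.live == true]
21. n12.val = 6  [terminal]
22. n13.fin = -9  [terminal]
23. n14.val = "px"  [terminal]
24. n11.cnt = "wpx"  ["w" ++ a.val]
25. n11.mk = 21  [A.off + g.val + 21]
26. n10.off = 10  [10]
27. n1.cnt = "vkq"  [A₁.cnt ++ "q"]
28. n1.mk = -4  [A₁.mk - 7]
29. n0.hot = false  [A.mk > -4]
30. n0.env = 19  [A.mk + 23]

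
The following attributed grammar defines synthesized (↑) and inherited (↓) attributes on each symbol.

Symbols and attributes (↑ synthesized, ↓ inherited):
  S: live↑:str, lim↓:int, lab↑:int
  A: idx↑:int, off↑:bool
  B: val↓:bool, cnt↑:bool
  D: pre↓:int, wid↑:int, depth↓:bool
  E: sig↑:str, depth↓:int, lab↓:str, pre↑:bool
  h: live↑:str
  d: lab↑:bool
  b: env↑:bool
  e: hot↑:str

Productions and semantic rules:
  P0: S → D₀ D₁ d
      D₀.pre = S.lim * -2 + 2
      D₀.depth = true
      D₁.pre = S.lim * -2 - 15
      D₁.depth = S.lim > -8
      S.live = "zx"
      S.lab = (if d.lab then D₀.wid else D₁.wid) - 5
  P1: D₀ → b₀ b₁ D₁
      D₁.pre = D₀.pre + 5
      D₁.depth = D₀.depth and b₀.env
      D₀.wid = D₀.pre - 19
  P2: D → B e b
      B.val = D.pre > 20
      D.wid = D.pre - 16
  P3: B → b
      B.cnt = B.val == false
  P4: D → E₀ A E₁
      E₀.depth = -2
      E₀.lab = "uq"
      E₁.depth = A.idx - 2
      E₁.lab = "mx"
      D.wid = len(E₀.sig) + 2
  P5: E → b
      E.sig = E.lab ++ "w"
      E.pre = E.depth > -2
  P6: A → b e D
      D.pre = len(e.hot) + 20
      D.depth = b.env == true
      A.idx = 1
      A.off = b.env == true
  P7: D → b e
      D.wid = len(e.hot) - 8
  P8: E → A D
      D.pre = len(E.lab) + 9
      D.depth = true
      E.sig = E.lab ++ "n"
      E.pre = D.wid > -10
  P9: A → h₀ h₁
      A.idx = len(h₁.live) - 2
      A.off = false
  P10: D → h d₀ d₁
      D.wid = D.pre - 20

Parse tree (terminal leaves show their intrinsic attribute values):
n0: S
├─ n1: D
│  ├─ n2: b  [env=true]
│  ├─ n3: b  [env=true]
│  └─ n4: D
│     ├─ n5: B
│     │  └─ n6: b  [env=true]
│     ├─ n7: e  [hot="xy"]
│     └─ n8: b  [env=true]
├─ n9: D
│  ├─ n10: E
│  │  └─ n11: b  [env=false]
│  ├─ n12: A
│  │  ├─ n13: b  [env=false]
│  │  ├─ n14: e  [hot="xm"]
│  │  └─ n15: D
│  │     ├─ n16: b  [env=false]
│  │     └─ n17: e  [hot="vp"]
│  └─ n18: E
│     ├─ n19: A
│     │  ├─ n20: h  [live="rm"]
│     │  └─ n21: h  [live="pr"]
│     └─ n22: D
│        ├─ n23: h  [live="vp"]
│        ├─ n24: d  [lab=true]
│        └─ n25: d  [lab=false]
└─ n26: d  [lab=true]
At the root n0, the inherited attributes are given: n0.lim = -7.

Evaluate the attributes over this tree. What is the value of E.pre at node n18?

1. n0.lim = -7  [given at root]
2. n1.pre = 16  [S.lim * -2 + 2]
3. n1.depth = true  [true]
4. n2.env = true  [terminal]
5. n3.env = true  [terminal]
6. n4.pre = 21  [D₀.pre + 5]
7. n4.depth = true  [D₀.depth and b₀.env]
8. n5.val = true  [D.pre > 20]
9. n6.env = true  [terminal]
10. n5.cnt = false  [B.val == false]
11. n7.hot = "xy"  [terminal]
12. n8.env = true  [terminal]
13. n4.wid = 5  [D.pre - 16]
14. n1.wid = -3  [D₀.pre - 19]
15. n9.pre = -1  [S.lim * -2 - 15]
16. n9.depth = true  [S.lim > -8]
17. n10.depth = -2  [-2]
18. n10.lab = "uq"  ["uq"]
19. n11.env = false  [terminal]
20. n10.sig = "uqw"  [E.lab ++ "w"]
21. n10.pre = false  [E.depth > -2]
22. n13.env = false  [terminal]
23. n14.hot = "xm"  [terminal]
24. n15.pre = 22  [len(e.hot) + 20]
25. n15.depth = false  [b.env == true]
26. n16.env = false  [terminal]
27. n17.hot = "vp"  [terminal]
28. n15.wid = -6  [len(e.hot) - 8]
29. n12.idx = 1  [1]
30. n12.off = false  [b.env == true]
31. n18.depth = -1  [A.idx - 2]
32. n18.lab = "mx"  ["mx"]
33. n20.live = "rm"  [terminal]
34. n21.live = "pr"  [terminal]
35. n19.idx = 0  [len(h₁.live) - 2]
36. n19.off = false  [false]
37. n22.pre = 11  [len(E.lab) + 9]
38. n22.depth = true  [true]
39. n23.live = "vp"  [terminal]
40. n24.lab = true  [terminal]
41. n25.lab = false  [terminal]
42. n22.wid = -9  [D.pre - 20]
43. n18.sig = "mxn"  [E.lab ++ "n"]
44. n18.pre = true  [D.wid > -10]
45. n9.wid = 5  [len(E₀.sig) + 2]
46. n26.lab = true  [terminal]
47. n0.live = "zx"  ["zx"]
48. n0.lab = -8  [(if d.lab then D₀.wid else D₁.wid) - 5]

true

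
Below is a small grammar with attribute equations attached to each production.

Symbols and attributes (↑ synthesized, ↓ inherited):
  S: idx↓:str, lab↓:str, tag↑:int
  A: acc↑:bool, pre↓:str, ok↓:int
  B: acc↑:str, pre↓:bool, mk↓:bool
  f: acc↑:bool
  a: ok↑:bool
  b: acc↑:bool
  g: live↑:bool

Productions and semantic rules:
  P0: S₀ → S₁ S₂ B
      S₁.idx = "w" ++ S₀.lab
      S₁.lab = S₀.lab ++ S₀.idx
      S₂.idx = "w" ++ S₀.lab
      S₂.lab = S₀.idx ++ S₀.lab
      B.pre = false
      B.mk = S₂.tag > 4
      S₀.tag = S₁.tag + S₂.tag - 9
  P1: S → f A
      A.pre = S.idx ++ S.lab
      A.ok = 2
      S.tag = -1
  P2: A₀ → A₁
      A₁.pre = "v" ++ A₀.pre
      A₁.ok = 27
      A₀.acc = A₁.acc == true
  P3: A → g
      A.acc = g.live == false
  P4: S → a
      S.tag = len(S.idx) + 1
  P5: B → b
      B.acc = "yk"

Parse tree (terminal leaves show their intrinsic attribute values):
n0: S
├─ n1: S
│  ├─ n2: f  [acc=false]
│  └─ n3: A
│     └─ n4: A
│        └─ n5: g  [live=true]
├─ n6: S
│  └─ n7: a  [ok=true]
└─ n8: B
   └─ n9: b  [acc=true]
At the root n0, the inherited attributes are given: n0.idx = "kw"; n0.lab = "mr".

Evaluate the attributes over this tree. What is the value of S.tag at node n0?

1. n0.idx = "kw"  [given at root]
2. n0.lab = "mr"  [given at root]
3. n1.idx = "wmr"  ["w" ++ S₀.lab]
4. n1.lab = "mrkw"  [S₀.lab ++ S₀.idx]
5. n2.acc = false  [terminal]
6. n3.pre = "wmrmrkw"  [S.idx ++ S.lab]
7. n3.ok = 2  [2]
8. n4.pre = "vwmrmrkw"  ["v" ++ A₀.pre]
9. n4.ok = 27  [27]
10. n5.live = true  [terminal]
11. n4.acc = false  [g.live == false]
12. n3.acc = false  [A₁.acc == true]
13. n1.tag = -1  [-1]
14. n6.idx = "wmr"  ["w" ++ S₀.lab]
15. n6.lab = "kwmr"  [S₀.idx ++ S₀.lab]
16. n7.ok = true  [terminal]
17. n6.tag = 4  [len(S.idx) + 1]
18. n8.pre = false  [false]
19. n8.mk = false  [S₂.tag > 4]
20. n9.acc = true  [terminal]
21. n8.acc = "yk"  ["yk"]
22. n0.tag = -6  [S₁.tag + S₂.tag - 9]

-6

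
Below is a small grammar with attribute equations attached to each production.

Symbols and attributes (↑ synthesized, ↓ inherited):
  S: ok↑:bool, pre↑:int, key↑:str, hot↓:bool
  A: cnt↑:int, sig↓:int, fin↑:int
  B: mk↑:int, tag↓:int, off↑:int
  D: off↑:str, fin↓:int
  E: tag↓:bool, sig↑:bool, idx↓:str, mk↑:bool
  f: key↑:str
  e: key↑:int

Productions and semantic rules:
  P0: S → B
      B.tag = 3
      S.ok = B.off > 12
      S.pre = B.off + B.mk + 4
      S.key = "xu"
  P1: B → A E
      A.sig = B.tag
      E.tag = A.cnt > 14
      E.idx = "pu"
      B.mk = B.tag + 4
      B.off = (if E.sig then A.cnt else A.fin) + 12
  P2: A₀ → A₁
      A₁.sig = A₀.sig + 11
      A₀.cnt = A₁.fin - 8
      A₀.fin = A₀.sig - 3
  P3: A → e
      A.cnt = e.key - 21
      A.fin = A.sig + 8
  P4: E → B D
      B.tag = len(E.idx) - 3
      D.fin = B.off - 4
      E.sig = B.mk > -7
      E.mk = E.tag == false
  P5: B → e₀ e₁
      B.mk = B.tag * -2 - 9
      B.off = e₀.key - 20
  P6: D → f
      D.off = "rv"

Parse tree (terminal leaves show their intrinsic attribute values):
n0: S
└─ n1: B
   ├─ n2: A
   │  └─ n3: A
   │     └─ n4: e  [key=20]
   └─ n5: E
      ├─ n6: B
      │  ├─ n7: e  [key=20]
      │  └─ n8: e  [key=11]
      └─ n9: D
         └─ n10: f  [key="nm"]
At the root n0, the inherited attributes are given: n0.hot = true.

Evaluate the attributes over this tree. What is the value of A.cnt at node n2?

1. n0.hot = true  [given at root]
2. n1.tag = 3  [3]
3. n2.sig = 3  [B.tag]
4. n3.sig = 14  [A₀.sig + 11]
5. n4.key = 20  [terminal]
6. n3.cnt = -1  [e.key - 21]
7. n3.fin = 22  [A.sig + 8]
8. n2.cnt = 14  [A₁.fin - 8]
9. n2.fin = 0  [A₀.sig - 3]
10. n5.tag = false  [A.cnt > 14]
11. n5.idx = "pu"  ["pu"]
12. n6.tag = -1  [len(E.idx) - 3]
13. n7.key = 20  [terminal]
14. n8.key = 11  [terminal]
15. n6.mk = -7  [B.tag * -2 - 9]
16. n6.off = 0  [e₀.key - 20]
17. n9.fin = -4  [B.off - 4]
18. n10.key = "nm"  [terminal]
19. n9.off = "rv"  ["rv"]
20. n5.sig = false  [B.mk > -7]
21. n5.mk = true  [E.tag == false]
22. n1.mk = 7  [B.tag + 4]
23. n1.off = 12  [(if E.sig then A.cnt else A.fin) + 12]
24. n0.ok = false  [B.off > 12]
25. n0.pre = 23  [B.off + B.mk + 4]
26. n0.key = "xu"  ["xu"]

14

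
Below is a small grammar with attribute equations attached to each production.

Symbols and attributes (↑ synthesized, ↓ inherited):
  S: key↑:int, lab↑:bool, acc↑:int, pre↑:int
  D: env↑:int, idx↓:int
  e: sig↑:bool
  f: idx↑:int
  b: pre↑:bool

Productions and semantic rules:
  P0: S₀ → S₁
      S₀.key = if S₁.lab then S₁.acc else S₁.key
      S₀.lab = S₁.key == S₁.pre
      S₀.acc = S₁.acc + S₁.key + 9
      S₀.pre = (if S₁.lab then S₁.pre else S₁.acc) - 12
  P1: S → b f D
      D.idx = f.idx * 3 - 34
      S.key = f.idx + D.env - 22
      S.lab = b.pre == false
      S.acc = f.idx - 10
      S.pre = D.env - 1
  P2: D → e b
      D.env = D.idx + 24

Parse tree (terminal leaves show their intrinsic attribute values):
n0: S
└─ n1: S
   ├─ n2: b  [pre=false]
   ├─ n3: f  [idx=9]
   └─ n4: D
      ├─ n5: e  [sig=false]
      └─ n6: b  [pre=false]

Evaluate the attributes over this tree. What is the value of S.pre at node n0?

1. n2.pre = false  [terminal]
2. n3.idx = 9  [terminal]
3. n4.idx = -7  [f.idx * 3 - 34]
4. n5.sig = false  [terminal]
5. n6.pre = false  [terminal]
6. n4.env = 17  [D.idx + 24]
7. n1.key = 4  [f.idx + D.env - 22]
8. n1.lab = true  [b.pre == false]
9. n1.acc = -1  [f.idx - 10]
10. n1.pre = 16  [D.env - 1]
11. n0.key = -1  [if S₁.lab then S₁.acc else S₁.key]
12. n0.lab = false  [S₁.key == S₁.pre]
13. n0.acc = 12  [S₁.acc + S₁.key + 9]
14. n0.pre = 4  [(if S₁.lab then S₁.pre else S₁.acc) - 12]

4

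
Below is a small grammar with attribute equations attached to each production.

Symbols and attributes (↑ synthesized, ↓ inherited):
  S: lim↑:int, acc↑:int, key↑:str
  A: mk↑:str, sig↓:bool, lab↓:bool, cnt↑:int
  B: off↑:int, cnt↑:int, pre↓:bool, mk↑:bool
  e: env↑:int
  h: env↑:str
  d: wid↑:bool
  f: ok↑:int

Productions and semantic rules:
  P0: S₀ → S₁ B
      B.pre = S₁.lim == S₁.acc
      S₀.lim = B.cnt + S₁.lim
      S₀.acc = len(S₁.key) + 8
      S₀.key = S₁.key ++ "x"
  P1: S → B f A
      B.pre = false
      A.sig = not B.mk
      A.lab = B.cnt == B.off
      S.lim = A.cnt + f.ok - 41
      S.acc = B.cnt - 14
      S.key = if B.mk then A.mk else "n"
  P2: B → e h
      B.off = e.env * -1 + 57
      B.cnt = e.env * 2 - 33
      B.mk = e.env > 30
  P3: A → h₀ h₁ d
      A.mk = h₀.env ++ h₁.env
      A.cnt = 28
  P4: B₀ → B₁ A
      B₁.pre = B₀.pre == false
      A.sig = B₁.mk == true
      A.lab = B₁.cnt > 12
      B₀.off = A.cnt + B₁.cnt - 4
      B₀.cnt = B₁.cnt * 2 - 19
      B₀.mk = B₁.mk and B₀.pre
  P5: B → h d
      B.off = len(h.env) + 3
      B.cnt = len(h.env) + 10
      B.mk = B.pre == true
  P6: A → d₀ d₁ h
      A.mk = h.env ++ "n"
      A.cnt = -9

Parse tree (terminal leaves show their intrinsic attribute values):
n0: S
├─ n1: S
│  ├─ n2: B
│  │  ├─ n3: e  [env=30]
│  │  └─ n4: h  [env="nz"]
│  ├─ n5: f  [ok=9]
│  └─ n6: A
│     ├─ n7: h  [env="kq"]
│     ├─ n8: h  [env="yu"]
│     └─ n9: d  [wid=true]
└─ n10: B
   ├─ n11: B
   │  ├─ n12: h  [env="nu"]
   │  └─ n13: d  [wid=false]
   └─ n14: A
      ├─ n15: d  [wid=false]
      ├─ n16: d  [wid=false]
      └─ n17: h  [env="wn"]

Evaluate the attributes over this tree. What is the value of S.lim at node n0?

1. n2.pre = false  [false]
2. n3.env = 30  [terminal]
3. n4.env = "nz"  [terminal]
4. n2.off = 27  [e.env * -1 + 57]
5. n2.cnt = 27  [e.env * 2 - 33]
6. n2.mk = false  [e.env > 30]
7. n5.ok = 9  [terminal]
8. n6.sig = true  [not B.mk]
9. n6.lab = true  [B.cnt == B.off]
10. n7.env = "kq"  [terminal]
11. n8.env = "yu"  [terminal]
12. n9.wid = true  [terminal]
13. n6.mk = "kqyu"  [h₀.env ++ h₁.env]
14. n6.cnt = 28  [28]
15. n1.lim = -4  [A.cnt + f.ok - 41]
16. n1.acc = 13  [B.cnt - 14]
17. n1.key = "n"  [if B.mk then A.mk else "n"]
18. n10.pre = false  [S₁.lim == S₁.acc]
19. n11.pre = true  [B₀.pre == false]
20. n12.env = "nu"  [terminal]
21. n13.wid = false  [terminal]
22. n11.off = 5  [len(h.env) + 3]
23. n11.cnt = 12  [len(h.env) + 10]
24. n11.mk = true  [B.pre == true]
25. n14.sig = true  [B₁.mk == true]
26. n14.lab = false  [B₁.cnt > 12]
27. n15.wid = false  [terminal]
28. n16.wid = false  [terminal]
29. n17.env = "wn"  [terminal]
30. n14.mk = "wnn"  [h.env ++ "n"]
31. n14.cnt = -9  [-9]
32. n10.off = -1  [A.cnt + B₁.cnt - 4]
33. n10.cnt = 5  [B₁.cnt * 2 - 19]
34. n10.mk = false  [B₁.mk and B₀.pre]
35. n0.lim = 1  [B.cnt + S₁.lim]
36. n0.acc = 9  [len(S₁.key) + 8]
37. n0.key = "nx"  [S₁.key ++ "x"]

1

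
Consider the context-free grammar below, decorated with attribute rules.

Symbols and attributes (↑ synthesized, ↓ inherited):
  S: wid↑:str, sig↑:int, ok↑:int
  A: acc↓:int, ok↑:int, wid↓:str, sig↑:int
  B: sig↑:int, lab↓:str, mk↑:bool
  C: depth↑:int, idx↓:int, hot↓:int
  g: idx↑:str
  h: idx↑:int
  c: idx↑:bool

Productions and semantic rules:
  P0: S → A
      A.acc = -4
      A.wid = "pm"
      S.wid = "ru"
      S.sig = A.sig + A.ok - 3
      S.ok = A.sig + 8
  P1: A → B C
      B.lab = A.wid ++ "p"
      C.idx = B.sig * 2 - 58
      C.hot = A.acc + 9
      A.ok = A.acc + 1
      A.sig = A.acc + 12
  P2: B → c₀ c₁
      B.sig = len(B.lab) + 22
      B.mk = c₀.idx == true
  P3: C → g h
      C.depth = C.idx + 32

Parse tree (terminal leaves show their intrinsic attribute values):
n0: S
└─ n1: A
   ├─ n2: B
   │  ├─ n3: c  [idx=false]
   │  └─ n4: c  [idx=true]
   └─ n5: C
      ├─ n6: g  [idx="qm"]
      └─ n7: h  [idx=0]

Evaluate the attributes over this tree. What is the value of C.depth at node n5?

24

1. n1.acc = -4  [-4]
2. n1.wid = "pm"  ["pm"]
3. n2.lab = "pmp"  [A.wid ++ "p"]
4. n3.idx = false  [terminal]
5. n4.idx = true  [terminal]
6. n2.sig = 25  [len(B.lab) + 22]
7. n2.mk = false  [c₀.idx == true]
8. n5.idx = -8  [B.sig * 2 - 58]
9. n5.hot = 5  [A.acc + 9]
10. n6.idx = "qm"  [terminal]
11. n7.idx = 0  [terminal]
12. n5.depth = 24  [C.idx + 32]
13. n1.ok = -3  [A.acc + 1]
14. n1.sig = 8  [A.acc + 12]
15. n0.wid = "ru"  ["ru"]
16. n0.sig = 2  [A.sig + A.ok - 3]
17. n0.ok = 16  [A.sig + 8]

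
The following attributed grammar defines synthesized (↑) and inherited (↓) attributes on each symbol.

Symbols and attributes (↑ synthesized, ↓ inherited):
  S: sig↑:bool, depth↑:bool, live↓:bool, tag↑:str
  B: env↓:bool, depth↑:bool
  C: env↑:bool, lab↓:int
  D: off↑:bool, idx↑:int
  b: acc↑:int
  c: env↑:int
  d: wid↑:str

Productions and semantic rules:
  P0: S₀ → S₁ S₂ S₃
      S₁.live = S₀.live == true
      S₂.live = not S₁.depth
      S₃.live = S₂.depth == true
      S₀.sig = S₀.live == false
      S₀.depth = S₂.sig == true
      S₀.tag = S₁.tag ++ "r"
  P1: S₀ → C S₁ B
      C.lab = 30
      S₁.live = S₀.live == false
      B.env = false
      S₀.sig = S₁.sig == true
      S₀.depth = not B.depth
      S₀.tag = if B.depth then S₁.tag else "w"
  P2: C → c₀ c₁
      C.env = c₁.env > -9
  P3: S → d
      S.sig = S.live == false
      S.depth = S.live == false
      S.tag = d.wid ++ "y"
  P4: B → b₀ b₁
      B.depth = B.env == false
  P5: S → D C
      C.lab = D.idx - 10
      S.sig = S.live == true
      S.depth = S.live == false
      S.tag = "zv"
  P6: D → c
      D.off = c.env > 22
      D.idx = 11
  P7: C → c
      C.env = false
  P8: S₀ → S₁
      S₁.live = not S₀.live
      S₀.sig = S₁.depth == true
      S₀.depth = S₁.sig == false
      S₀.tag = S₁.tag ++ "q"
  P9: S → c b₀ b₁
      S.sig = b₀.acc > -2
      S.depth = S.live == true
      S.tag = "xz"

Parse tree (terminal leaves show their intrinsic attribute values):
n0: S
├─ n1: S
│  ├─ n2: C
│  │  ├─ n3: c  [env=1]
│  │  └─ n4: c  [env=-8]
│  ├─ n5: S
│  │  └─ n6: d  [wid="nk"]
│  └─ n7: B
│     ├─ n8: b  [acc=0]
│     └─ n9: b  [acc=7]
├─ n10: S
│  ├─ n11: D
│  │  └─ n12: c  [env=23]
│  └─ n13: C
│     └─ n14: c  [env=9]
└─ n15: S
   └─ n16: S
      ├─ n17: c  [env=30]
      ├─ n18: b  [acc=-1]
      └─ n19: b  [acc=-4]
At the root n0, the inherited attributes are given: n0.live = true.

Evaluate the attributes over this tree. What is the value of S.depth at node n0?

1. n0.live = true  [given at root]
2. n1.live = true  [S₀.live == true]
3. n2.lab = 30  [30]
4. n3.env = 1  [terminal]
5. n4.env = -8  [terminal]
6. n2.env = true  [c₁.env > -9]
7. n5.live = false  [S₀.live == false]
8. n6.wid = "nk"  [terminal]
9. n5.sig = true  [S.live == false]
10. n5.depth = true  [S.live == false]
11. n5.tag = "nky"  [d.wid ++ "y"]
12. n7.env = false  [false]
13. n8.acc = 0  [terminal]
14. n9.acc = 7  [terminal]
15. n7.depth = true  [B.env == false]
16. n1.sig = true  [S₁.sig == true]
17. n1.depth = false  [not B.depth]
18. n1.tag = "nky"  [if B.depth then S₁.tag else "w"]
19. n10.live = true  [not S₁.depth]
20. n12.env = 23  [terminal]
21. n11.off = true  [c.env > 22]
22. n11.idx = 11  [11]
23. n13.lab = 1  [D.idx - 10]
24. n14.env = 9  [terminal]
25. n13.env = false  [false]
26. n10.sig = true  [S.live == true]
27. n10.depth = false  [S.live == false]
28. n10.tag = "zv"  ["zv"]
29. n15.live = false  [S₂.depth == true]
30. n16.live = true  [not S₀.live]
31. n17.env = 30  [terminal]
32. n18.acc = -1  [terminal]
33. n19.acc = -4  [terminal]
34. n16.sig = true  [b₀.acc > -2]
35. n16.depth = true  [S.live == true]
36. n16.tag = "xz"  ["xz"]
37. n15.sig = true  [S₁.depth == true]
38. n15.depth = false  [S₁.sig == false]
39. n15.tag = "xzq"  [S₁.tag ++ "q"]
40. n0.sig = false  [S₀.live == false]
41. n0.depth = true  [S₂.sig == true]
42. n0.tag = "nkyr"  [S₁.tag ++ "r"]

true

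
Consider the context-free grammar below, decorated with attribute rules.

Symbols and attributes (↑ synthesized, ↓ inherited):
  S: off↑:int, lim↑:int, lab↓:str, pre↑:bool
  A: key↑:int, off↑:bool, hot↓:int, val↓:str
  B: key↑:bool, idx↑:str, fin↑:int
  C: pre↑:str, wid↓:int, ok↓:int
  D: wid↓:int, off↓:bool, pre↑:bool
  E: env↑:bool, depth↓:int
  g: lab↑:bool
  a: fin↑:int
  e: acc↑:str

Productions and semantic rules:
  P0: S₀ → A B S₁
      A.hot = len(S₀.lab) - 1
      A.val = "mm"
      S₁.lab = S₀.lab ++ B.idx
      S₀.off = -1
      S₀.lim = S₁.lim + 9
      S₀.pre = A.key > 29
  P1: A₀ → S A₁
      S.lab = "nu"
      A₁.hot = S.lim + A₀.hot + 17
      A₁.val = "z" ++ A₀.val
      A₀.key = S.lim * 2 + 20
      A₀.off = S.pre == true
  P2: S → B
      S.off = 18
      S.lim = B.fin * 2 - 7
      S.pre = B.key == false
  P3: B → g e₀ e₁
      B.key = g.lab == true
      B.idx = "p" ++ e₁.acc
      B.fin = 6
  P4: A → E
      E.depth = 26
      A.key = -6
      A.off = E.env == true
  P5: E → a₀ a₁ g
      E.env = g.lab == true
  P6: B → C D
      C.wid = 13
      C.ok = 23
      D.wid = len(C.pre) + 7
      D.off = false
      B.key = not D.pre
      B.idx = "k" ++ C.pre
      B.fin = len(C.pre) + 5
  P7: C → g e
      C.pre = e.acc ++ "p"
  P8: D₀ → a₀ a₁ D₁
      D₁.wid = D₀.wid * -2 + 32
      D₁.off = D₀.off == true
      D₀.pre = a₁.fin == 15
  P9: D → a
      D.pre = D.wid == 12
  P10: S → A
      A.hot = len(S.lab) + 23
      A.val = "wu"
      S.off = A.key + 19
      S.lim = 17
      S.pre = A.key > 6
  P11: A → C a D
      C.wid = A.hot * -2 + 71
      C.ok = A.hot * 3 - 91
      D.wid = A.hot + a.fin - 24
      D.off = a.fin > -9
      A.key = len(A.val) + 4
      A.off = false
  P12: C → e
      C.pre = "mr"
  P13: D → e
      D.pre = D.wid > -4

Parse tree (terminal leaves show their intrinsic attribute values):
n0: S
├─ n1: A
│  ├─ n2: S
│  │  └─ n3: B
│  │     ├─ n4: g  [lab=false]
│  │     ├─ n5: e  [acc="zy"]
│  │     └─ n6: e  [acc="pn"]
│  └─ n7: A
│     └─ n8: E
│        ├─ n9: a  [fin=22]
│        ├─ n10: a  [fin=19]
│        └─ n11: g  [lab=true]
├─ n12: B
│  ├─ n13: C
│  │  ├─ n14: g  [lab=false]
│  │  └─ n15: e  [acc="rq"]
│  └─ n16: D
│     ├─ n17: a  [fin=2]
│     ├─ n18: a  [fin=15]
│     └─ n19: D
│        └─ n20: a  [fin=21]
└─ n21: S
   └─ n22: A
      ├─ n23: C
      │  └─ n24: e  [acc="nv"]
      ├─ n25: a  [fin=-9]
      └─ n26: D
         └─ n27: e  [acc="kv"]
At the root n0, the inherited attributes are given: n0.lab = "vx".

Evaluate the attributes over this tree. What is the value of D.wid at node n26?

-4

1. n0.lab = "vx"  [given at root]
2. n1.hot = 1  [len(S₀.lab) - 1]
3. n1.val = "mm"  ["mm"]
4. n2.lab = "nu"  ["nu"]
5. n4.lab = false  [terminal]
6. n5.acc = "zy"  [terminal]
7. n6.acc = "pn"  [terminal]
8. n3.key = false  [g.lab == true]
9. n3.idx = "ppn"  ["p" ++ e₁.acc]
10. n3.fin = 6  [6]
11. n2.off = 18  [18]
12. n2.lim = 5  [B.fin * 2 - 7]
13. n2.pre = true  [B.key == false]
14. n7.hot = 23  [S.lim + A₀.hot + 17]
15. n7.val = "zmm"  ["z" ++ A₀.val]
16. n8.depth = 26  [26]
17. n9.fin = 22  [terminal]
18. n10.fin = 19  [terminal]
19. n11.lab = true  [terminal]
20. n8.env = true  [g.lab == true]
21. n7.key = -6  [-6]
22. n7.off = true  [E.env == true]
23. n1.key = 30  [S.lim * 2 + 20]
24. n1.off = true  [S.pre == true]
25. n13.wid = 13  [13]
26. n13.ok = 23  [23]
27. n14.lab = false  [terminal]
28. n15.acc = "rq"  [terminal]
29. n13.pre = "rqp"  [e.acc ++ "p"]
30. n16.wid = 10  [len(C.pre) + 7]
31. n16.off = false  [false]
32. n17.fin = 2  [terminal]
33. n18.fin = 15  [terminal]
34. n19.wid = 12  [D₀.wid * -2 + 32]
35. n19.off = false  [D₀.off == true]
36. n20.fin = 21  [terminal]
37. n19.pre = true  [D.wid == 12]
38. n16.pre = true  [a₁.fin == 15]
39. n12.key = false  [not D.pre]
40. n12.idx = "krqp"  ["k" ++ C.pre]
41. n12.fin = 8  [len(C.pre) + 5]
42. n21.lab = "vxkrqp"  [S₀.lab ++ B.idx]
43. n22.hot = 29  [len(S.lab) + 23]
44. n22.val = "wu"  ["wu"]
45. n23.wid = 13  [A.hot * -2 + 71]
46. n23.ok = -4  [A.hot * 3 - 91]
47. n24.acc = "nv"  [terminal]
48. n23.pre = "mr"  ["mr"]
49. n25.fin = -9  [terminal]
50. n26.wid = -4  [A.hot + a.fin - 24]
51. n26.off = false  [a.fin > -9]
52. n27.acc = "kv"  [terminal]
53. n26.pre = false  [D.wid > -4]
54. n22.key = 6  [len(A.val) + 4]
55. n22.off = false  [false]
56. n21.off = 25  [A.key + 19]
57. n21.lim = 17  [17]
58. n21.pre = false  [A.key > 6]
59. n0.off = -1  [-1]
60. n0.lim = 26  [S₁.lim + 9]
61. n0.pre = true  [A.key > 29]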